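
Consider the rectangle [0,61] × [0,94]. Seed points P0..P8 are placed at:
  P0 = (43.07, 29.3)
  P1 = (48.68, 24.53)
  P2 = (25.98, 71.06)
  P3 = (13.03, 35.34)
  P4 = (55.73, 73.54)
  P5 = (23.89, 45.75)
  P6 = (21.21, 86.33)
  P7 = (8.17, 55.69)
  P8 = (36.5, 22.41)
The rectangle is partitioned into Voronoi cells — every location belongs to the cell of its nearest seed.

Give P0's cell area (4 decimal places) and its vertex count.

1. box [0,61]×[0,94]: [(0, 0) (61, 0) (61, 94) (0, 94)]
2. ⊥bis P0·P1 via (45.875,26.915): [(0, 0) (22.9901, 0) (61, 44.7035) (61, 94) (0, 94)]  |A|=4884.4108
3. ⊥bis P0·P2 via (34.525,50.18): [(0, 36.0509) (0, 0) (22.9901, 0) (61, 44.7035) (61, 61.0147)]  |A|=2110.9113
4. ⊥bis P0·P3 via (28.05,32.32): [(31.3824, 48.8939) (21.5516, 0) (22.9901, 0) (61, 44.7035) (61, 61.0147)]  |A|=1018.3586
5. ⊥bis P0·P4 via (49.4,51.42): [(42.4293, 53.4148) (31.3824, 48.8939) (21.5516, 0) (22.9901, 0) (61, 44.7035) (61, 48.1005)]  |A|=898.4453
6. ⊥bis P0·P5 via (33.48,37.525): [(46.1861, 52.3397) (27.7542, 30.849) (21.5516, 0) (22.9901, 0) (61, 44.7035) (61, 48.1005)]  |A|=756.7013
7. ⊥bis P0·P6 via (32.14,57.815): [(46.1861, 52.3397) (27.7542, 30.849) (21.5516, 0) (22.9901, 0) (61, 44.7035) (61, 48.1005)]  |A|=756.7013
8. ⊥bis P0·P7 via (25.62,42.495): [(46.1861, 52.3397) (27.7542, 30.849) (21.5516, 0) (22.9901, 0) (61, 44.7035) (61, 48.1005)]  |A|=756.7013
9. ⊥bis P0·P8 via (39.785,25.855): [(46.1861, 52.3397) (30.8106, 34.4126) (42.6505, 23.1226) (61, 44.7035) (61, 48.1005)]  |A|=447.9922
10. canonical 5-gon: [(46.1861, 52.3397) (30.8106, 34.4126) (42.6505, 23.1226) (61, 44.7035) (61, 48.1005)]
11. shoelace: 447.9922

Area of P0's cell: 447.9922 (5 vertices)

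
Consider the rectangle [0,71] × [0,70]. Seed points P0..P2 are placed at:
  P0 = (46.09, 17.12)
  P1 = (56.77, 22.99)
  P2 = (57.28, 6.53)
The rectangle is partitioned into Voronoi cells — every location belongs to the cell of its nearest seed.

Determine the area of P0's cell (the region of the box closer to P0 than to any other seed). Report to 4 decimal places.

1. box [0,71]×[0,70]: [(0, 0) (71, 0) (71, 70) (0, 70)]
2. ⊥bis P0·P1 via (51.43,20.055): [(0, 0) (62.4527, 0) (23.979, 70) (0, 70)]  |A|=3025.1093
3. ⊥bis P0·P2 via (51.685,11.825): [(0, 0) (40.494, 0) (54.3852, 14.6782) (23.979, 70) (0, 70)]  |A|=2863.9522
4. canonical 5-gon: [(0, 0) (40.494, 0) (54.3852, 14.6782) (23.979, 70) (0, 70)]
5. shoelace: 2863.9522

Area of P0's cell: 2863.9522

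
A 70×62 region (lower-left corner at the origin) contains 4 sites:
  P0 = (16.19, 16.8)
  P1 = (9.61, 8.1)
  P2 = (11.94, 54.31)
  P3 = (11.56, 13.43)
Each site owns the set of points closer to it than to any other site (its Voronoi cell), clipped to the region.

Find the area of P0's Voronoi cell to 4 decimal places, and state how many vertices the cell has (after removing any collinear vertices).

Area of P0's cell: 2212.8732 (5 vertices)

1. box [0,70]×[0,62]: [(0, 0) (70, 0) (70, 62) (0, 62)]
2. ⊥bis P0·P1 via (12.9,12.45): [(0, 22.2066) (29.3612, 0) (70, 0) (70, 62) (0, 62)]  |A|=4013.994
3. ⊥bis P0·P2 via (14.065,35.555): [(0, 33.9614) (0, 22.2066) (29.3612, 0) (70, 0) (70, 41.8926)]  |A|=2328.884
4. ⊥bis P0·P3 via (13.875,15.115): [(0.1454, 33.9779) (19.3844, 7.5457) (29.3612, 0) (70, 0) (70, 41.8926)]  |A|=2212.8732
5. canonical 5-gon: [(0.1454, 33.9779) (19.3844, 7.5457) (29.3612, 0) (70, 0) (70, 41.8926)]
6. shoelace: 2212.8732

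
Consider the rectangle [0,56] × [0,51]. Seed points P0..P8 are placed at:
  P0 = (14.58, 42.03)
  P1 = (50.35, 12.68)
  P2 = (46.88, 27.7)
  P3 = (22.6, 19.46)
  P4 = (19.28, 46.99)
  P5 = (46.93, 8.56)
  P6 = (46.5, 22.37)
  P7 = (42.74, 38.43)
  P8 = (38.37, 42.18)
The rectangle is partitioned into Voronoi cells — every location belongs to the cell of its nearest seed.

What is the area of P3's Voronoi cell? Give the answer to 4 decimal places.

Area of P3's cell: 969.3606

1. box [0,56]×[0,51]: [(0, 0) (56, 0) (56, 51) (0, 51)]
2. ⊥bis P3·P0 via (18.59,30.745): [(0, 24.1392) (0, 0) (56, 0) (56, 44.0382)]  |A|=1908.9694
3. ⊥bis P3·P1 via (36.475,16.07): [(42.1017, 39.0996) (0, 24.1392) (0, 0) (32.5487, 0)]  |A|=1144.4728
4. ⊥bis P3·P2 via (34.74,23.58): [(36.8156, 17.464) (30.8321, 35.0951) (0, 24.1392) (0, 0) (32.5487, 0)]  |A|=1033.1446
5. ⊥bis P3·P4 via (20.94,33.225): [(36.8156, 17.464) (31.0528, 34.4446) (27.9475, 34.0701) (0, 24.1392) (0, 0) (32.5487, 0)]  |A|=1032.0932
6. ⊥bis P3·P5 via (34.765,14.01): [(36.5987, 18.1031) (31.0528, 34.4446) (27.9475, 34.0701) (0, 24.1392) (0, 0) (28.4884, 0)]  |A|=992.0843
7. ⊥bis P3·P6 via (34.55,20.915): [(35.257, 15.1082) (33.9377, 25.9442) (31.0528, 34.4446) (27.9475, 34.0701) (0, 24.1392) (0, 0) (28.4884, 0)]  |A|=982.8393
8. ⊥bis P3·P7 via (32.67,28.945): [(35.257, 15.1082) (33.9377, 25.9442) (33.0597, 28.5313) (27.8689, 34.0422) (0, 24.1392) (0, 0) (28.4884, 0)]  |A|=972.9933
9. ⊥bis P3·P8 via (30.485,30.82): [(35.257, 15.1082) (33.9377, 25.9442) (33.0597, 28.5313) (31.695, 29.9801) (26.5288, 33.566) (0, 24.1392) (0, 0) (28.4884, 0)]  |A|=969.3606
10. canonical 8-gon: [(35.257, 15.1082) (33.9377, 25.9442) (33.0597, 28.5313) (31.695, 29.9801) (26.5288, 33.566) (0, 24.1392) (0, 0) (28.4884, 0)]
11. shoelace: 969.3606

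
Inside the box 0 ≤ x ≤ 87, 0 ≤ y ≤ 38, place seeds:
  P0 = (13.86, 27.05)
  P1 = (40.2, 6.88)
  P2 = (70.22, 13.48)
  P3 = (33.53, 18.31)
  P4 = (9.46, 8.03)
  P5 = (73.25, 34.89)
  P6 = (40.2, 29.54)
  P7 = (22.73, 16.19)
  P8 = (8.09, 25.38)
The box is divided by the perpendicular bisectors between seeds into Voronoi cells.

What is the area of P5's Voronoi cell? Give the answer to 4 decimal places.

Area of P5's cell: 418.6150

1. box [0,87]×[0,38]: [(0, 0) (87, 0) (87, 38) (0, 38)]
2. ⊥bis P5·P0 via (43.555,30.97): [(47.6433, 0) (87, 0) (87, 38) (42.627, 38)]  |A|=1590.8645
3. ⊥bis P5·P1 via (56.725,20.885): [(42.7021, 37.4312) (74.4251, 0) (87, 0) (87, 38) (42.627, 38)]  |A|=1089.6275
4. ⊥bis P5·P2 via (71.735,24.185): [(42.7021, 37.4312) (51.5014, 27.0485) (87, 22.0247) (87, 38) (42.627, 38)]  |A|=528.6393
5. ⊥bis P5·P3 via (53.39,26.6): [(53.3096, 26.7926) (87, 22.0247) (87, 38) (48.6314, 38)]  |A|=484.1138
6. ⊥bis P5·P4 via (41.355,21.46): [(53.3096, 26.7926) (87, 22.0247) (87, 38) (48.6314, 38)]  |A|=484.1138
7. ⊥bis P5·P6 via (56.725,32.215): [(57.7034, 26.1708) (87, 22.0247) (87, 38) (55.7885, 38)]  |A|=418.615
8. ⊥bis P5·P7 via (47.99,25.54): [(57.7034, 26.1708) (87, 22.0247) (87, 38) (55.7885, 38)]  |A|=418.615
9. ⊥bis P5·P8 via (40.67,30.135): [(57.7034, 26.1708) (87, 22.0247) (87, 38) (55.7885, 38)]  |A|=418.615
10. canonical 4-gon: [(57.7034, 26.1708) (87, 22.0247) (87, 38) (55.7885, 38)]
11. shoelace: 418.615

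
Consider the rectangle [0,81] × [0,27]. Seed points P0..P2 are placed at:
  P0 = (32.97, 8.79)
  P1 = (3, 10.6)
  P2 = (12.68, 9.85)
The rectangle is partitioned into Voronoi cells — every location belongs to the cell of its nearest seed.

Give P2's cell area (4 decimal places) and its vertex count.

1. box [0,81]×[0,27]: [(0, 0) (81, 0) (81, 27) (0, 27)]
2. ⊥bis P2·P0 via (22.825,9.32): [(0, 0) (22.3381, 0) (23.7486, 27) (0, 27)]  |A|=622.1711
3. ⊥bis P2·P1 via (7.84,10.225): [(7.0478, 0) (22.3381, 0) (23.7486, 27) (9.1397, 27)]  |A|=403.64
4. canonical 4-gon: [(7.0478, 0) (22.3381, 0) (23.7486, 27) (9.1397, 27)]
5. shoelace: 403.64

Area of P2's cell: 403.6400 (4 vertices)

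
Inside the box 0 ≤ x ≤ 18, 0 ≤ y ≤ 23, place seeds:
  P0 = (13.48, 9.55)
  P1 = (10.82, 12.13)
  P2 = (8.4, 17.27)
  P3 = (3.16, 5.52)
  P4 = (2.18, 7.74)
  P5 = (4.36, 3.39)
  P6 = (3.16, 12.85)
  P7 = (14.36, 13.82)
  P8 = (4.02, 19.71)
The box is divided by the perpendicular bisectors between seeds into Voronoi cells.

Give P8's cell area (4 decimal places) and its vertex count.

Area of P8's cell: 45.3415 (4 vertices)

1. box [0,18]×[0,23]: [(0, 0) (18, 0) (18, 23) (0, 23)]
2. ⊥bis P8·P0 via (8.75,14.63): [(0, 6.4829) (17.7393, 23) (0, 23)]  |A|=146.5017
3. ⊥bis P8·P1 via (7.42,15.92): [(0, 9.2635) (15.3121, 23) (0, 23)]  |A|=105.1672
4. ⊥bis P8·P2 via (6.21,18.49): [(0, 9.2635) (2.1392, 11.1826) (8.7224, 23) (0, 23)]  |A|=66.2307
5. ⊥bis P8·P3 via (3.59,12.615): [(0, 12.8326) (2.9585, 12.6533) (8.7224, 23) (0, 23)]  |A|=60.1644
6. ⊥bis P8·P4 via (3.1,13.725): [(0, 14.2015) (3.5196, 13.6605) (8.7224, 23) (0, 23)]  |A|=56.215
7. ⊥bis P8·P5 via (4.19,11.55): [(0, 14.2015) (3.5196, 13.6605) (8.7224, 23) (0, 23)]  |A|=56.215
8. ⊥bis P8·P6 via (3.59,16.28): [(0, 16.7301) (4.8882, 16.1173) (8.7224, 23) (0, 23)]  |A|=45.3415
9. ⊥bis P8·P7 via (9.19,16.765): [(0, 16.7301) (4.8882, 16.1173) (8.7224, 23) (0, 23)]  |A|=45.3415
10. canonical 4-gon: [(0, 16.7301) (4.8882, 16.1173) (8.7224, 23) (0, 23)]
11. shoelace: 45.3415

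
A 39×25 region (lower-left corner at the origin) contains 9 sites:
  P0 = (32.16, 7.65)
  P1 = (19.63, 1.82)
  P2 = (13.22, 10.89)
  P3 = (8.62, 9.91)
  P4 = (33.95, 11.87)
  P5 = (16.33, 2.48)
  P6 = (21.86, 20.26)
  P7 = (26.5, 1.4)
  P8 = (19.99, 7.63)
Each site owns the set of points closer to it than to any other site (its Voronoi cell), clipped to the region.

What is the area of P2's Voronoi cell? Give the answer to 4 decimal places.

1. box [0,39]×[0,25]: [(0, 0) (39, 0) (39, 25) (0, 25)]
2. ⊥bis P2·P0 via (22.69,9.27): [(0, 0) (21.1042, 0) (25.3809, 25) (0, 25)]  |A|=581.0636
3. ⊥bis P2·P1 via (16.425,6.355): [(0, 0) (7.4328, 0) (22.9843, 10.9907) (25.3809, 25) (0, 25)]  |A|=505.9348
4. ⊥bis P2·P3 via (10.92,10.4): [(12.3894, 3.5029) (22.9843, 10.9907) (25.3809, 25) (7.8096, 25)]  |A|=254.1079
5. ⊥bis P2·P4 via (23.585,11.38): [(12.3894, 3.5029) (22.9843, 10.9907) (23.4694, 13.8259) (22.9411, 25) (7.8096, 25)]  |A|=240.4769
6. ⊥bis P2·P5 via (14.775,6.685): [(11.9352, 5.6348) (19.2154, 8.3271) (22.9843, 10.9907) (23.4694, 13.8259) (22.9411, 25) (7.8096, 25)]  |A|=232.1051
7. ⊥bis P2·P6 via (17.54,15.575): [(7.9296, 24.4367) (11.9352, 5.6348) (19.2154, 8.3271) (22.7168, 10.8015)]  |A|=115.999
8. ⊥bis P2·P7 via (19.86,6.145): [(7.9296, 24.4367) (11.9352, 5.6348) (19.2154, 8.3271) (22.7168, 10.8015)]  |A|=115.999
9. ⊥bis P2·P8 via (16.605,9.26): [(18.9984, 14.2303) (7.9296, 24.4367) (11.9352, 5.6348) (15.4929, 6.9505)]  |A|=94.259
10. canonical 4-gon: [(18.9984, 14.2303) (7.9296, 24.4367) (11.9352, 5.6348) (15.4929, 6.9505)]
11. shoelace: 94.259

Area of P2's cell: 94.2590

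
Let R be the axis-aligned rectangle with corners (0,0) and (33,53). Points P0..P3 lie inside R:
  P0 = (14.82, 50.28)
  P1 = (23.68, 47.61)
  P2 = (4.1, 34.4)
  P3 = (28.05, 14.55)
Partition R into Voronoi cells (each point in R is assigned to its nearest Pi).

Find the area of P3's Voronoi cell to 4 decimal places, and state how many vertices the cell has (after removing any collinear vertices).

1. box [0,33]×[0,53]: [(0, 0) (33, 0) (33, 53) (0, 53)]
2. ⊥bis P3·P0 via (21.435,32.415): [(0, 24.4781) (0, 0) (33, 0) (33, 36.6973)]  |A|=1009.3935
3. ⊥bis P3·P1 via (25.865,31.08): [(13.3685, 29.4282) (0, 24.4781) (0, 0) (33, 0) (33, 32.0231)]  |A|=963.5135
4. ⊥bis P3·P2 via (16.075,24.475): [(21.0183, 30.4393) (0, 5.0797) (0, 0) (33, 0) (33, 32.0231)]  |A|=747.4784
5. canonical 5-gon: [(21.0183, 30.4393) (0, 5.0797) (0, 0) (33, 0) (33, 32.0231)]
6. shoelace: 747.4784

Area of P3's cell: 747.4784 (5 vertices)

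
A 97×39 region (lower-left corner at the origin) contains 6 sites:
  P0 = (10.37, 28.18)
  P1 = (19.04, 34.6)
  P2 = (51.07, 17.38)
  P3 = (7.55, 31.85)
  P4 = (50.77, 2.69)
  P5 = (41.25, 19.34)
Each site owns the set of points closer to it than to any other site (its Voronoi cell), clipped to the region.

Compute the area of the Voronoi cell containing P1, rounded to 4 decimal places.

1. box [0,97]×[0,39]: [(0, 0) (97, 0) (97, 39) (0, 39)]
2. ⊥bis P1·P0 via (14.705,31.39): [(37.9488, 0) (97, 0) (97, 39) (9.0699, 39)]  |A|=2866.135
3. ⊥bis P1·P2 via (35.055,25.99): [(28.177, 13.1965) (42.0494, 39) (9.0699, 39)]  |A|=425.493
4. ⊥bis P1·P3 via (13.295,33.225): [(13.2705, 33.3272) (28.177, 13.1965) (42.0494, 39) (11.9128, 39)]  |A|=417.4293
5. ⊥bis P1·P4 via (34.905,18.645): [(13.2705, 33.3272) (28.177, 13.1965) (42.0494, 39) (11.9128, 39)]  |A|=417.4293
6. ⊥bis P1·P5 via (30.145,26.97): [(13.2705, 33.3272) (24.2891, 18.447) (38.4105, 39) (11.9128, 39)]  |A|=293.4548
7. canonical 4-gon: [(13.2705, 33.3272) (24.2891, 18.447) (38.4105, 39) (11.9128, 39)]
8. shoelace: 293.4548

Area of P1's cell: 293.4548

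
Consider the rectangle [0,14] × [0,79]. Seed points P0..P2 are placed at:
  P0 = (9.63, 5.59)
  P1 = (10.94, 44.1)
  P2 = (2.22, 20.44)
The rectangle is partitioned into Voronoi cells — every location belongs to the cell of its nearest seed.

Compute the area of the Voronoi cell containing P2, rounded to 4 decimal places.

Area of P2's cell: 259.8931

1. box [0,14]×[0,79]: [(0, 0) (14, 0) (14, 79) (0, 79)]
2. ⊥bis P2·P0 via (5.925,13.015): [(0, 10.0585) (14, 17.0443) (14, 79) (0, 79)]  |A|=916.2802
3. ⊥bis P2·P1 via (6.58,32.27): [(0, 34.6951) (0, 10.0585) (14, 17.0443) (14, 29.5353)]  |A|=259.8931
4. canonical 4-gon: [(0, 34.6951) (0, 10.0585) (14, 17.0443) (14, 29.5353)]
5. shoelace: 259.8931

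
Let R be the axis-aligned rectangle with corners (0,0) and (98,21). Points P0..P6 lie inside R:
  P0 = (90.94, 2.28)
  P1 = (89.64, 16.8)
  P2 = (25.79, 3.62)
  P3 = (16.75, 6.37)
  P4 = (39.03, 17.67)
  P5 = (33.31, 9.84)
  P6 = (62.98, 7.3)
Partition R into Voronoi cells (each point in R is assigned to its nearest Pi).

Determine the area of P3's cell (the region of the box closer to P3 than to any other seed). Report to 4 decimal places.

Area of P3's cell: 467.7037

1. box [0,98]×[0,21]: [(0, 0) (98, 0) (98, 21) (0, 21)]
2. ⊥bis P3·P0 via (53.845,4.325): [(0, 0) (53.6066, 0) (54.7643, 21) (0, 21)]  |A|=1137.8938
3. ⊥bis P3·P1 via (53.195,11.585): [(0, 0) (53.6066, 0) (53.9531, 6.2867) (51.8478, 21) (0, 21)]  |A|=1116.4383
4. ⊥bis P3·P2 via (21.27,4.995): [(0, 0) (19.7505, 0) (26.1388, 21) (0, 21)]  |A|=481.8375
5. ⊥bis P3·P4 via (27.89,12.02): [(0, 0) (19.7505, 0) (25.0878, 17.5451) (23.3355, 21) (0, 21)]  |A|=476.9949
6. ⊥bis P3·P5 via (25.03,8.105): [(0, 0) (19.7505, 0) (23.8823, 13.5823) (22.328, 21) (0, 21)]  |A|=467.7037
7. ⊥bis P3·P6 via (39.865,6.835): [(0, 0) (19.7505, 0) (23.8823, 13.5823) (22.328, 21) (0, 21)]  |A|=467.7037
8. canonical 5-gon: [(0, 0) (19.7505, 0) (23.8823, 13.5823) (22.328, 21) (0, 21)]
9. shoelace: 467.7037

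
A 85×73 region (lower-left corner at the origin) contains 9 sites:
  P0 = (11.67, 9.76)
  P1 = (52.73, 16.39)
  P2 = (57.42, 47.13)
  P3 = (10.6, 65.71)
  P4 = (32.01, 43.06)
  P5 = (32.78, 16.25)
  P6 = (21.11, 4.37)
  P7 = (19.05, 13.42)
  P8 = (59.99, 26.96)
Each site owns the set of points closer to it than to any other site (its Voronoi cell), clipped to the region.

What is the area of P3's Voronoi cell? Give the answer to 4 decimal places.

Area of P3's cell: 788.3991

1. box [0,85]×[0,73]: [(0, 0) (85, 0) (85, 73) (0, 73)]
2. ⊥bis P3·P0 via (11.135,37.735): [(0, 37.5221) (85, 39.1476) (85, 73) (0, 73)]  |A|=2946.5394
3. ⊥bis P3·P1 via (31.665,41.05): [(0, 37.5221) (28.1655, 38.0607) (69.0677, 73) (0, 73)]  |A|=1706.2157
4. ⊥bis P3·P2 via (34.01,56.42): [(0, 37.5221) (26.7133, 38.0329) (40.5896, 73) (0, 73)]  |A|=1183.516
5. ⊥bis P3·P4 via (21.305,54.385): [(0, 37.5221) (3.537, 37.5897) (40.3444, 72.382) (40.5896, 73) (0, 73)]  |A|=788.4939
6. ⊥bis P3·P5 via (21.69,40.98): [(0, 37.5221) (3.537, 37.5897) (40.3444, 72.382) (40.5896, 73) (0, 73)]  |A|=788.4939
7. ⊥bis P3·P6 via (15.855,35.04): [(0, 37.5221) (3.537, 37.5897) (40.3444, 72.382) (40.5896, 73) (0, 73)]  |A|=788.4939
8. ⊥bis P3·P7 via (14.825,39.565): [(0, 37.5221) (2.4759, 37.5694) (3.7299, 37.772) (40.3444, 72.382) (40.5896, 73) (0, 73)]  |A|=788.3991
9. ⊥bis P3·P8 via (35.295,46.335): [(0, 37.5221) (2.4759, 37.5694) (3.7299, 37.772) (40.3444, 72.382) (40.5896, 73) (0, 73)]  |A|=788.3991
10. canonical 6-gon: [(0, 37.5221) (2.4759, 37.5694) (3.7299, 37.772) (40.3444, 72.382) (40.5896, 73) (0, 73)]
11. shoelace: 788.3991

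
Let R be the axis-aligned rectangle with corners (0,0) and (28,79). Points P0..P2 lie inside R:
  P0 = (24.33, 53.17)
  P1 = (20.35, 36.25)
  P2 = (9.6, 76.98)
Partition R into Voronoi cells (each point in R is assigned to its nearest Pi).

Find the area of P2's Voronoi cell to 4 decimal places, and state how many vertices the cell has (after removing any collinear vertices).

Area of P2's cell: 441.2601 (4 vertices)

1. box [0,28]×[0,79]: [(0, 0) (28, 0) (28, 79) (0, 79)]
2. ⊥bis P2·P0 via (16.965,65.075): [(0, 54.5796) (28, 71.9018) (28, 79) (0, 79)]  |A|=441.2601
3. ⊥bis P2·P1 via (14.975,56.615): [(0, 54.5796) (28, 71.9018) (28, 79) (0, 79)]  |A|=441.2601
4. canonical 4-gon: [(0, 54.5796) (28, 71.9018) (28, 79) (0, 79)]
5. shoelace: 441.2601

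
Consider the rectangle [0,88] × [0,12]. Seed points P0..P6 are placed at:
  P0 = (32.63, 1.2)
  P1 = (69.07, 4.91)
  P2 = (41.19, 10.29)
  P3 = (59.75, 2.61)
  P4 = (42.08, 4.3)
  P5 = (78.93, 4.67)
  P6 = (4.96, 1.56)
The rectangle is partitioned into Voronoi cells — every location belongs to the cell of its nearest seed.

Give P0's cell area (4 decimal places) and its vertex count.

Area of P0's cell: 198.0138 (5 vertices)

1. box [0,88]×[0,12]: [(0, 0) (88, 0) (88, 12) (0, 12)]
2. ⊥bis P0·P1 via (50.85,3.055): [(0, 0) (51.161, 0) (49.9393, 12) (0, 12)]  |A|=606.602
3. ⊥bis P0·P2 via (36.91,5.745): [(0, 0) (43.0107, 0) (30.2677, 12) (0, 12)]  |A|=439.6705
4. ⊥bis P0·P3 via (46.19,1.905): [(0, 0) (43.0107, 0) (30.2677, 12) (0, 12)]  |A|=439.6705
5. ⊥bis P0·P4 via (37.355,2.75): [(0, 0) (38.2571, 0) (36.1323, 6.4774) (30.2677, 12) (0, 12)]  |A|=424.2751
6. ⊥bis P0·P5 via (55.78,2.935): [(0, 0) (38.2571, 0) (36.1323, 6.4774) (30.2677, 12) (0, 12)]  |A|=424.2751
7. ⊥bis P0·P6 via (18.795,1.38): [(18.777, 0) (38.2571, 0) (36.1323, 6.4774) (30.2677, 12) (18.9332, 12)]  |A|=198.0138
8. canonical 5-gon: [(18.777, 0) (38.2571, 0) (36.1323, 6.4774) (30.2677, 12) (18.9332, 12)]
9. shoelace: 198.0138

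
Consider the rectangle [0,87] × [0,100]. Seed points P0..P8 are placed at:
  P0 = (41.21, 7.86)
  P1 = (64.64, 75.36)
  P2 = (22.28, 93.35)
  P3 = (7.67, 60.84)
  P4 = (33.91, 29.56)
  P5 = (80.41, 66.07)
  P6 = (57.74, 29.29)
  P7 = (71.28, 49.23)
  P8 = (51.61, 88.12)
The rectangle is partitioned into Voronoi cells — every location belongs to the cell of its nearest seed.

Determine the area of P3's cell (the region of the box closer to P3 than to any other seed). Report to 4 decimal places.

1. box [0,87]×[0,100]: [(0, 0) (87, 0) (87, 100) (0, 100)]
2. ⊥bis P3·P0 via (24.44,34.35): [(0, 18.8778) (87, 73.9548) (87, 100) (0, 100)]  |A|=4661.7822
3. ⊥bis P3·P1 via (36.155,68.1): [(0, 18.8778) (41.9342, 45.425) (28.0246, 100) (0, 100)]  |A|=2465.6184
4. ⊥bis P3·P2 via (14.975,77.095): [(0, 83.8248) (0, 18.8778) (41.9342, 45.425) (36.3056, 67.509)]  |A|=1716.7187
5. ⊥bis P3·P4 via (20.79,45.2): [(0, 83.8248) (0, 27.7598) (38.257, 59.8526) (36.3056, 67.509)]  |A|=1195.5048
6. ⊥bis P3·P5 via (44.04,63.455): [(0, 83.8248) (0, 27.7598) (38.257, 59.8526) (36.3056, 67.509)]  |A|=1195.5048
7. ⊥bis P3·P6 via (32.705,45.065): [(0, 83.8248) (0, 27.7598) (38.257, 59.8526) (36.3056, 67.509)]  |A|=1195.5048
8. ⊥bis P3·P7 via (39.475,55.035): [(0, 83.8248) (0, 27.7598) (38.257, 59.8526) (36.3056, 67.509)]  |A|=1195.5048
9. ⊥bis P3·P8 via (29.64,74.48): [(33.0633, 68.9661) (0, 83.8248) (0, 27.7598) (38.257, 59.8526) (37.9336, 61.1214)]  |A|=1186.3354
10. canonical 5-gon: [(33.0633, 68.9661) (0, 83.8248) (0, 27.7598) (38.257, 59.8526) (37.9336, 61.1214)]
11. shoelace: 1186.3354

Area of P3's cell: 1186.3354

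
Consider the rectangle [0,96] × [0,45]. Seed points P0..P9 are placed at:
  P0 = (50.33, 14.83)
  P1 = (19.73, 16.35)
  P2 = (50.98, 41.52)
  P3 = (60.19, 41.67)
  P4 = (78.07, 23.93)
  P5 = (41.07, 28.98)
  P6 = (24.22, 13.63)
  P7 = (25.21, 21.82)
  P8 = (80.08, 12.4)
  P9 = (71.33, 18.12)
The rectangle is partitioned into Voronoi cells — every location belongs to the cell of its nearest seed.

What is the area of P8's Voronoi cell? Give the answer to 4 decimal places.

Area of P8's cell: 466.7705

1. box [0,96]×[0,45]: [(0, 0) (96, 0) (96, 45) (0, 45)]
2. ⊥bis P8·P0 via (65.205,13.615): [(64.0929, 0) (96, 0) (96, 45) (67.7685, 45)]  |A|=1353.117
3. ⊥bis P8·P1 via (49.905,14.375): [(64.0929, 0) (96, 0) (96, 45) (67.7685, 45)]  |A|=1353.117
4. ⊥bis P8·P2 via (65.53,26.96): [(66.363, 27.7925) (64.0929, 0) (96, 0) (96, 45) (83.5824, 45)]  |A|=1217.0582
5. ⊥bis P8·P3 via (70.135,27.035): [(66.0759, 24.2767) (64.0929, 0) (96, 0) (96, 44.6112)]  |A|=1054.7746
6. ⊥bis P8·P4 via (79.075,18.165): [(65.3817, 15.7779) (64.0929, 0) (96, 0) (96, 21.1155)]  |A|=574.9736
7. ⊥bis P8·P5 via (60.575,20.69): [(65.3817, 15.7779) (64.0929, 0) (96, 0) (96, 21.1155)]  |A|=574.9736
8. ⊥bis P8·P6 via (52.15,13.015): [(65.3817, 15.7779) (64.0929, 0) (96, 0) (96, 21.1155)]  |A|=574.9736
9. ⊥bis P8·P7 via (52.645,17.11): [(65.3817, 15.7779) (64.0929, 0) (96, 0) (96, 21.1155)]  |A|=574.9736
10. ⊥bis P8·P9 via (75.705,15.26): [(77.4148, 17.8756) (65.7293, 0) (96, 0) (96, 21.1155)]  |A|=466.7705
11. canonical 4-gon: [(77.4148, 17.8756) (65.7293, 0) (96, 0) (96, 21.1155)]
12. shoelace: 466.7705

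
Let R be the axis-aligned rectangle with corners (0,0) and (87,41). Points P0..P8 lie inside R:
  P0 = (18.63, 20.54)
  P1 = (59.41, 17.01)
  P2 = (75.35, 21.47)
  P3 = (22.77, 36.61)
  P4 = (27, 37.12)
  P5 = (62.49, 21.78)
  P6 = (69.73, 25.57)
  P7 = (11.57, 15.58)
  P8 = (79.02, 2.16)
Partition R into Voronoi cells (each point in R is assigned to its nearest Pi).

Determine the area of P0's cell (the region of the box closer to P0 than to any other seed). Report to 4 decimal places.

1. box [0,87]×[0,41]: [(0, 0) (87, 0) (87, 41) (0, 41)]
2. ⊥bis P0·P1 via (39.02,18.775): [(0, 0) (37.3948, 0) (40.9438, 41) (0, 41)]  |A|=1605.9421
3. ⊥bis P0·P2 via (46.99,21.005): [(0, 0) (37.3948, 0) (40.9438, 41) (0, 41)]  |A|=1605.9421
4. ⊥bis P0·P3 via (20.7,28.575): [(0, 33.9078) (0, 0) (37.3948, 0) (39.4502, 23.7445)]  |A|=1112.795
5. ⊥bis P0·P4 via (22.815,28.83): [(26.0507, 27.1965) (0, 33.9078) (0, 0) (37.3948, 0) (39.1755, 20.5708)]  |A|=1091.058
6. ⊥bis P0·P5 via (40.56,21.16): [(26.0507, 27.1965) (0, 33.9078) (0, 0) (37.3948, 0) (39.1755, 20.5708)]  |A|=1091.058
7. ⊥bis P0·P6 via (44.18,23.055): [(26.0507, 27.1965) (0, 33.9078) (0, 0) (37.3948, 0) (39.1755, 20.5708)]  |A|=1091.058
8. ⊥bis P0·P7 via (15.1,18.06): [(26.0507, 27.1965) (4.8426, 32.6602) (27.788, 0) (37.3948, 0) (39.1755, 20.5708)]  |A|=555.1748
9. ⊥bis P0·P8 via (48.825,11.35): [(26.0507, 27.1965) (4.8426, 32.6602) (27.788, 0) (37.3948, 0) (39.1755, 20.5708)]  |A|=555.1748
10. canonical 5-gon: [(26.0507, 27.1965) (4.8426, 32.6602) (27.788, 0) (37.3948, 0) (39.1755, 20.5708)]
11. shoelace: 555.1748

Area of P0's cell: 555.1748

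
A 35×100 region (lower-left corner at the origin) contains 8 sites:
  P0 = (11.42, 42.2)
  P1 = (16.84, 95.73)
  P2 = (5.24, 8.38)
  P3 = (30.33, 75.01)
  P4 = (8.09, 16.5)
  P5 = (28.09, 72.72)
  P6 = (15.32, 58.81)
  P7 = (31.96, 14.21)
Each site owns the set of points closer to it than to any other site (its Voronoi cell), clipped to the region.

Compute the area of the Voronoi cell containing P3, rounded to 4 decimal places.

Area of P3's cell: 185.7267

1. box [0,35]×[0,100]: [(0, 0) (35, 0) (35, 100) (0, 100)]
2. ⊥bis P3·P0 via (20.875,58.605): [(0, 70.6363) (35, 50.4641) (35, 100) (0, 100)]  |A|=1380.7438
3. ⊥bis P3·P1 via (23.585,85.37): [(0.5064, 70.3444) (35, 50.4641) (35, 92.8019)]  |A|=730.1913
4. ⊥bis P3·P2 via (17.785,41.695): [(0.5064, 70.3444) (35, 50.4641) (35, 92.8019)]  |A|=730.1913
5. ⊥bis P3·P4 via (19.21,45.755): [(0.5064, 70.3444) (35, 50.4641) (35, 92.8019)]  |A|=730.1913
6. ⊥bis P3·P5 via (29.21,73.865): [(19.9005, 82.9712) (35, 68.2014) (35, 92.8019)]  |A|=185.7267
7. ⊥bis P3·P6 via (22.825,66.91): [(19.9005, 82.9712) (35, 68.2014) (35, 92.8019)]  |A|=185.7267
8. ⊥bis P3·P7 via (31.145,44.61): [(19.9005, 82.9712) (35, 68.2014) (35, 92.8019)]  |A|=185.7267
9. canonical 3-gon: [(19.9005, 82.9712) (35, 68.2014) (35, 92.8019)]
10. shoelace: 185.7267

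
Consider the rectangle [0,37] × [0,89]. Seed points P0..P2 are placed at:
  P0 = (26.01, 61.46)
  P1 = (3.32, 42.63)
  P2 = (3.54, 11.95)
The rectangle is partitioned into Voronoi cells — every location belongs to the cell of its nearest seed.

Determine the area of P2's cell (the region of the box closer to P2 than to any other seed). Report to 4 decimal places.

Area of P2's cell: 1012.8253

1. box [0,37]×[0,89]: [(0, 0) (37, 0) (37, 89) (0, 89)]
2. ⊥bis P2·P0 via (14.775,36.705): [(0, 43.4106) (0, 0) (37, 0) (37, 26.6182)]  |A|=1295.5334
3. ⊥bis P2·P1 via (3.43,27.29): [(35.0207, 27.5165) (0, 27.2654) (0, 0) (37, 0) (37, 26.6182)]  |A|=1012.8253
4. canonical 5-gon: [(35.0207, 27.5165) (0, 27.2654) (0, 0) (37, 0) (37, 26.6182)]
5. shoelace: 1012.8253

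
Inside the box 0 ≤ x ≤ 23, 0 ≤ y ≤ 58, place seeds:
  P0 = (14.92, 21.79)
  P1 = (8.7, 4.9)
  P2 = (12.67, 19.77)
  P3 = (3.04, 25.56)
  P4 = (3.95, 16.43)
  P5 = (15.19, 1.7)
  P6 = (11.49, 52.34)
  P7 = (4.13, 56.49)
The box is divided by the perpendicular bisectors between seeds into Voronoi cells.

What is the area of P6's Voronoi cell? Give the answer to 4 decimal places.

1. box [0,23]×[0,58]: [(0, 0) (23, 0) (23, 58) (0, 58)]
2. ⊥bis P6·P0 via (13.205,37.065): [(0, 35.5824) (23, 38.1647) (23, 58) (0, 58)]  |A|=485.9079
3. ⊥bis P6·P1 via (10.095,28.62): [(0, 35.5824) (23, 38.1647) (23, 58) (0, 58)]  |A|=485.9079
4. ⊥bis P6·P2 via (12.08,36.055): [(0, 35.6173) (0.4594, 35.634) (23, 38.1647) (23, 58) (0, 58)]  |A|=485.8998
5. ⊥bis P6·P3 via (7.265,38.95): [(0, 41.2424) (13.2301, 37.0678) (23, 38.1647) (23, 58) (0, 58)]  |A|=448.4671
6. ⊥bis P6·P4 via (7.72,34.385): [(0, 41.2424) (13.2301, 37.0678) (23, 38.1647) (23, 58) (0, 58)]  |A|=448.4671
7. ⊥bis P6·P5 via (13.34,27.02): [(0, 41.2424) (13.2301, 37.0678) (23, 38.1647) (23, 58) (0, 58)]  |A|=448.4671
8. ⊥bis P6·P7 via (7.81,54.415): [(0.3247, 41.1399) (13.2301, 37.0678) (23, 38.1647) (23, 58) (9.8314, 58)]  |A|=362.8669
9. canonical 5-gon: [(0.3247, 41.1399) (13.2301, 37.0678) (23, 38.1647) (23, 58) (9.8314, 58)]
10. shoelace: 362.8669

Area of P6's cell: 362.8669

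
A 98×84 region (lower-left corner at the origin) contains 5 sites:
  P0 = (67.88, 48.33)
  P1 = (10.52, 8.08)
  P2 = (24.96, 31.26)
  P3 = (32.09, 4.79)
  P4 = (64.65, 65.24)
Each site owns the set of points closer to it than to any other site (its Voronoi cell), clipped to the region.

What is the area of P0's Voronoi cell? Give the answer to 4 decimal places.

Area of P0's cell: 2459.3662

1. box [0,98]×[0,84]: [(0, 0) (98, 0) (98, 84) (0, 84)]
2. ⊥bis P0·P1 via (39.2,28.205): [(58.9917, 0) (98, 0) (98, 84) (0.0482, 84)]  |A|=5752.3258
3. ⊥bis P0·P2 via (46.42,39.795): [(62.2471, 0) (98, 0) (98, 84) (28.8389, 84)]  |A|=4406.3851
4. ⊥bis P0·P3 via (49.985,26.56): [(52.5089, 24.4853) (82.2963, 0) (98, 0) (98, 84) (28.8389, 84)]  |A|=4160.9294
5. ⊥bis P0·P4 via (66.265,56.785): [(41.541, 52.0624) (52.5089, 24.4853) (82.2963, 0) (98, 0) (98, 62.8467)]  |A|=2459.3662
6. canonical 5-gon: [(41.541, 52.0624) (52.5089, 24.4853) (82.2963, 0) (98, 0) (98, 62.8467)]
7. shoelace: 2459.3662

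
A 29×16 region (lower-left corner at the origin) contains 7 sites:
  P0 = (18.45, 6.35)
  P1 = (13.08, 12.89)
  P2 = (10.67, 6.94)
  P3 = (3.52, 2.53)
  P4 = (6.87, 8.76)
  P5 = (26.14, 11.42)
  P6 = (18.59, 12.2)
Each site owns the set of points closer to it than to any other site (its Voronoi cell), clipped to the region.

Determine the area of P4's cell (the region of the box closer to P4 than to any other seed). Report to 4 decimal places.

1. box [0,29]×[0,16]: [(0, 0) (29, 0) (29, 16) (0, 16)]
2. ⊥bis P4·P0 via (12.66,7.555): [(0, 0) (11.0877, 0) (14.4176, 16) (0, 16)]  |A|=204.0418
3. ⊥bis P4·P1 via (9.975,10.825): [(0, 0) (11.0877, 0) (12.5384, 6.9706) (6.5333, 16) (0, 16)]  |A|=168.447
4. ⊥bis P4·P2 via (8.77,7.85): [(0, 0) (5.0103, 0) (10.1028, 10.6328) (6.5333, 16) (0, 16)]  |A|=124.992
5. ⊥bis P4·P3 via (5.195,5.645): [(0, 8.4385) (7.1981, 4.5679) (10.1028, 10.6328) (6.5333, 16) (0, 16)]  |A|=83.1785
6. ⊥bis P4·P5 via (16.505,10.09): [(0, 8.4385) (7.1981, 4.5679) (10.1028, 10.6328) (6.5333, 16) (0, 16)]  |A|=83.1785
7. ⊥bis P4·P6 via (12.73,10.48): [(0, 8.4385) (7.1981, 4.5679) (10.1028, 10.6328) (6.5333, 16) (0, 16)]  |A|=83.1785
8. canonical 5-gon: [(0, 8.4385) (7.1981, 4.5679) (10.1028, 10.6328) (6.5333, 16) (0, 16)]
9. shoelace: 83.1785

Area of P4's cell: 83.1785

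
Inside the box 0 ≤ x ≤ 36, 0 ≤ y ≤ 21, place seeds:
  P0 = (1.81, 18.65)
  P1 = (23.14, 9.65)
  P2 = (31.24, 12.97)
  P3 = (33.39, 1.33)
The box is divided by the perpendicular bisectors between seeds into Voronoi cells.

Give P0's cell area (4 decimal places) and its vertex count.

Area of P0's cell: 229.6332 (4 vertices)

1. box [0,36]×[0,21]: [(0, 0) (36, 0) (36, 21) (0, 21)]
2. ⊥bis P0·P1 via (12.475,14.15): [(0, 0) (6.5045, 0) (15.3653, 21) (0, 21)]  |A|=229.6332
3. ⊥bis P0·P2 via (16.525,15.81): [(0, 0) (6.5045, 0) (15.3653, 21) (0, 21)]  |A|=229.6332
4. ⊥bis P0·P3 via (17.6,9.99): [(0, 0) (6.5045, 0) (15.3653, 21) (0, 21)]  |A|=229.6332
5. canonical 4-gon: [(0, 0) (6.5045, 0) (15.3653, 21) (0, 21)]
6. shoelace: 229.6332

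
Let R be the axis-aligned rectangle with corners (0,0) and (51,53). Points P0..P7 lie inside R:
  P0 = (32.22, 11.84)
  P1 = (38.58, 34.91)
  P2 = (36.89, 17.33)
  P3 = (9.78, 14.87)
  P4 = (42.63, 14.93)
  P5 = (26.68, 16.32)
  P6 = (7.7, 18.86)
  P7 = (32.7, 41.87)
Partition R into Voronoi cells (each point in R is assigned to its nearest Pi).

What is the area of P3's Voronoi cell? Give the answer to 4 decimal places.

Area of P3's cell: 319.5466

1. box [0,51]×[0,53]: [(0, 0) (51, 0) (51, 53) (0, 53)]
2. ⊥bis P3·P0 via (21,13.355): [(0, 0) (19.1967, 0) (26.3531, 53) (0, 53)]  |A|=1207.0711
3. ⊥bis P3·P1 via (24.18,24.89): [(0, 0) (19.1967, 0) (22.8212, 26.8428) (4.6201, 53) (0, 53)]  |A|=922.8333
4. ⊥bis P3·P2 via (23.335,16.1): [(0, 0) (19.1967, 0) (22.5455, 24.8007) (22.2911, 27.6047) (4.6201, 53) (0, 53)]  |A|=922.1869
5. ⊥bis P3·P4 via (26.205,14.9): [(0, 0) (19.1967, 0) (22.5455, 24.8007) (22.2911, 27.6047) (4.6201, 53) (0, 53)]  |A|=922.1869
6. ⊥bis P3·P5 via (18.23,15.595): [(0, 0) (19.1967, 0) (19.4238, 1.6815) (16.4835, 35.9508) (4.6201, 53) (0, 53)]  |A|=827.6287
7. ⊥bis P3·P6 via (8.74,16.865): [(0, 12.3088) (0, 0) (19.1967, 0) (19.4238, 1.6815) (17.7194, 21.546)]  |A|=319.5466
8. ⊥bis P3·P7 via (21.24,28.37): [(0, 12.3088) (0, 0) (19.1967, 0) (19.4238, 1.6815) (17.7194, 21.546)]  |A|=319.5466
9. canonical 5-gon: [(0, 12.3088) (0, 0) (19.1967, 0) (19.4238, 1.6815) (17.7194, 21.546)]
10. shoelace: 319.5466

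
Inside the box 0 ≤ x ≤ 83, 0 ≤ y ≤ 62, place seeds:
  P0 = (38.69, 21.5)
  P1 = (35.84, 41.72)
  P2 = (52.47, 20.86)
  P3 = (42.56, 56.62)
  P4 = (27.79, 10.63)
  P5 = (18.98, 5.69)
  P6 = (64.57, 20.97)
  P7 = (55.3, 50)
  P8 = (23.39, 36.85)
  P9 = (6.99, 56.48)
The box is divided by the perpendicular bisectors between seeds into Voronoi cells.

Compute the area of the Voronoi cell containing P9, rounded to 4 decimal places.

Area of P9's cell: 437.4330

1. box [0,83]×[0,62]: [(0, 0) (83, 0) (83, 62) (0, 62)]
2. ⊥bis P9·P0 via (22.84,38.99): [(0, 18.2917) (48.2308, 62) (0, 62)]  |A|=1054.0451
3. ⊥bis P9·P1 via (21.415,49.1): [(0, 18.2917) (10.5397, 27.8431) (28.0148, 62) (0, 62)]  |A|=708.7861
4. ⊥bis P9·P2 via (29.73,38.67): [(0, 18.2917) (10.5397, 27.8431) (28.0148, 62) (0, 62)]  |A|=708.7861
5. ⊥bis P9·P3 via (24.775,56.55): [(0, 18.2917) (10.5397, 27.8431) (24.7784, 55.6742) (24.7535, 62) (0, 62)]  |A|=698.4711
6. ⊥bis P9·P4 via (17.39,33.555): [(0, 25.666) (12.2748, 31.2345) (24.7784, 55.6742) (24.7535, 62) (0, 62)]  |A|=643.6262
7. ⊥bis P9·P5 via (12.985,31.085): [(0, 28.0196) (10.8173, 30.5733) (12.2748, 31.2345) (24.7784, 55.6742) (24.7535, 62) (0, 62)]  |A|=630.8961
8. ⊥bis P9·P6 via (35.78,38.725): [(0, 28.0196) (10.8173, 30.5733) (12.2748, 31.2345) (24.7784, 55.6742) (24.7535, 62) (0, 62)]  |A|=630.8961
9. ⊥bis P9·P7 via (31.145,53.24): [(0, 28.0196) (10.8173, 30.5733) (12.2748, 31.2345) (24.7784, 55.6742) (24.7535, 62) (0, 62)]  |A|=630.8961
10. ⊥bis P9·P8 via (15.19,46.665): [(0, 33.9744) (23.8863, 53.9303) (24.7784, 55.6742) (24.7535, 62) (0, 62)]  |A|=437.433
11. canonical 5-gon: [(0, 33.9744) (23.8863, 53.9303) (24.7784, 55.6742) (24.7535, 62) (0, 62)]
12. shoelace: 437.433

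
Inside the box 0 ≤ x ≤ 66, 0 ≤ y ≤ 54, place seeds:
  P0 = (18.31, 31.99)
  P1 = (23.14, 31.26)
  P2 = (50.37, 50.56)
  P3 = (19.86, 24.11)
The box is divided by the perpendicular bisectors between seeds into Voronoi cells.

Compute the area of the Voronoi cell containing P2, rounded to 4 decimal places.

1. box [0,66]×[0,54]: [(0, 0) (66, 0) (66, 54) (0, 54)]
2. ⊥bis P2·P0 via (34.34,41.275): [(58.2476, 0) (66, 0) (66, 54) (26.9693, 54)]  |A|=1263.1433
3. ⊥bis P2·P1 via (36.755,40.91): [(65.7511, 0) (66, 0) (66, 54) (27.4771, 54)]  |A|=1046.8392
4. ⊥bis P2·P3 via (35.115,37.335): [(57.9946, 10.9434) (66, 1.7092) (66, 54) (27.4771, 54)]  |A|=1038.6356
5. canonical 4-gon: [(57.9946, 10.9434) (66, 1.7092) (66, 54) (27.4771, 54)]
6. shoelace: 1038.6356

Area of P2's cell: 1038.6356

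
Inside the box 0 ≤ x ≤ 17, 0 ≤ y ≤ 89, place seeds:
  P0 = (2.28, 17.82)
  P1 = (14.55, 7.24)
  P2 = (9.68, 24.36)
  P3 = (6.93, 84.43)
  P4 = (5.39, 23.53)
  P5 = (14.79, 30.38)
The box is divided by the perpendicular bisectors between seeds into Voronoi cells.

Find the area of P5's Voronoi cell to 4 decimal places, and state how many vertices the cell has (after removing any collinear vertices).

1. box [0,17]×[0,89]: [(0, 0) (17, 0) (17, 89) (0, 89)]
2. ⊥bis P5·P0 via (8.535,24.1): [(0, 32.601) (17, 15.6687) (17, 89) (0, 89)]  |A|=1102.7074
3. ⊥bis P5·P1 via (14.67,18.81): [(0, 32.601) (13.8375, 18.8186) (17, 18.7858) (17, 89) (0, 89)]  |A|=1097.7784
4. ⊥bis P5·P2 via (12.235,27.37): [(0, 37.7555) (17, 23.3253) (17, 89) (0, 89)]  |A|=993.8131
5. ⊥bis P5·P3 via (10.86,57.405): [(0, 55.8257) (0, 37.7555) (17, 23.3253) (17, 58.2979)]  |A|=450.8638
6. ⊥bis P5·P4 via (10.09,26.955): [(0, 55.8257) (0, 40.8011) (5.8186, 32.8165) (17, 23.3253) (17, 58.2979)]  |A|=442.0032
7. canonical 5-gon: [(0, 55.8257) (0, 40.8011) (5.8186, 32.8165) (17, 23.3253) (17, 58.2979)]
8. shoelace: 442.0032

Area of P5's cell: 442.0032 (5 vertices)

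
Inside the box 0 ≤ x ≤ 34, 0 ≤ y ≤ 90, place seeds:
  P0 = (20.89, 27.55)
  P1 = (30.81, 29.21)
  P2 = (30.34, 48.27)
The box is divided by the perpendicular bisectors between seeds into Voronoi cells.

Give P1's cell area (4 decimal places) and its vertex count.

Area of P1's cell: 256.9543 (4 vertices)

1. box [0,34]×[0,90]: [(0, 0) (34, 0) (34, 90) (0, 90)]
2. ⊥bis P1·P0 via (25.85,28.38): [(30.5991, 0) (34, 0) (34, 90) (15.5386, 90)]  |A|=983.8052
3. ⊥bis P1·P2 via (30.575,38.74): [(24.1429, 38.5814) (30.5991, 0) (34, 0) (34, 38.8245)]  |A|=256.9543
4. canonical 4-gon: [(24.1429, 38.5814) (30.5991, 0) (34, 0) (34, 38.8245)]
5. shoelace: 256.9543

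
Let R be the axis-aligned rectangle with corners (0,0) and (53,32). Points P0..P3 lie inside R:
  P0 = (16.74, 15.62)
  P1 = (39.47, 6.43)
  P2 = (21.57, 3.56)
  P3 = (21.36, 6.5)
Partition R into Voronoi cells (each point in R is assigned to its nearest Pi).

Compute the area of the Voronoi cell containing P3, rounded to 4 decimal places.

1. box [0,53]×[0,32]: [(0, 0) (53, 0) (53, 32) (0, 32)]
2. ⊥bis P3·P0 via (19.05,11.06): [(0, 1.4097) (0, 0) (53, 0) (53, 28.2584)]  |A|=786.2027
3. ⊥bis P3·P1 via (30.415,6.465): [(30.4551, 16.8376) (0, 1.4097) (0, 0) (30.39, 0)]  |A|=277.313
4. ⊥bis P3·P2 via (21.465,5.03): [(30.4119, 5.6691) (30.4551, 16.8376) (4.7963, 3.8394)]  |A|=143.0047
5. canonical 3-gon: [(30.4119, 5.6691) (30.4551, 16.8376) (4.7963, 3.8394)]
6. shoelace: 143.0047

Area of P3's cell: 143.0047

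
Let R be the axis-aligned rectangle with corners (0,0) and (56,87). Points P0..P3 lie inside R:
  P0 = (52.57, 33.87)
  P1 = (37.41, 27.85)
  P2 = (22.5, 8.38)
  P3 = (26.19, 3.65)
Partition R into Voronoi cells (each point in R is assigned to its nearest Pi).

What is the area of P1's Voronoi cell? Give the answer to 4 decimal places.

Area of P1's cell: 2310.7584

1. box [0,56]×[0,87]: [(0, 0) (56, 0) (56, 87) (0, 87)]
2. ⊥bis P1·P0 via (44.99,30.86): [(0, 0) (56, 0) (56, 3.1338) (22.6969, 87) (0, 87)]  |A|=3475.4998
3. ⊥bis P1·P2 via (29.955,18.115): [(0, 41.0543) (53.6102, 0) (56, 0) (56, 3.1338) (22.6969, 87) (0, 87)]  |A|=2375.0339
4. ⊥bis P1·P3 via (31.8,15.75): [(0, 41.0543) (34.951, 14.2891) (55.3205, 4.8451) (22.6969, 87) (0, 87)]  |A|=2310.7584
5. canonical 5-gon: [(0, 41.0543) (34.951, 14.2891) (55.3205, 4.8451) (22.6969, 87) (0, 87)]
6. shoelace: 2310.7584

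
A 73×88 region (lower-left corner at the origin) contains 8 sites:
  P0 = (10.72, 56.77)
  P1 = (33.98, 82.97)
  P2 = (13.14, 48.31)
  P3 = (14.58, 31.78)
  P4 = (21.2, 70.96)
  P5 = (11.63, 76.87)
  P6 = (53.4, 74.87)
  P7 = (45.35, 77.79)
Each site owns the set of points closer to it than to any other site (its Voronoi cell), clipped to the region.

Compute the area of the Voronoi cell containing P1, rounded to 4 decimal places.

Area of P1's cell: 232.1204

1. box [0,73]×[0,88]: [(0, 0) (73, 0) (73, 88) (0, 88)]
2. ⊥bis P1·P0 via (22.35,69.87): [(73, 24.9036) (73, 88) (1.9284, 88)]  |A|=2242.1796
3. ⊥bis P1·P2 via (23.56,65.64): [(34.5743, 59.0174) (73, 35.9132) (73, 88) (1.9284, 88)]  |A|=2030.6535
4. ⊥bis P1·P3 via (24.28,57.375): [(34.5743, 59.0174) (59.5138, 44.0221) (73, 38.9111) (73, 88) (1.9284, 88)]  |A|=2010.4387
5. ⊥bis P1·P4 via (27.59,76.965): [(57.2936, 45.357) (59.5138, 44.0221) (73, 38.9111) (73, 88) (17.2199, 88)]  |A|=1578.1489
6. ⊥bis P1·P5 via (22.805,79.92): [(21.9831, 82.9314) (57.2936, 45.357) (59.5138, 44.0221) (73, 38.9111) (73, 88) (20.5997, 88)]  |A|=1569.5833
7. ⊥bis P1·P6 via (43.69,78.92): [(21.9831, 82.9314) (38.1761, 65.7002) (47.4772, 88) (20.5997, 88)]  |A|=328.8008
8. ⊥bis P1·P7 via (39.665,80.38): [(21.9831, 82.9314) (34.6746, 69.4262) (43.1366, 88) (20.5997, 88)]  |A|=232.1204
9. canonical 4-gon: [(21.9831, 82.9314) (34.6746, 69.4262) (43.1366, 88) (20.5997, 88)]
10. shoelace: 232.1204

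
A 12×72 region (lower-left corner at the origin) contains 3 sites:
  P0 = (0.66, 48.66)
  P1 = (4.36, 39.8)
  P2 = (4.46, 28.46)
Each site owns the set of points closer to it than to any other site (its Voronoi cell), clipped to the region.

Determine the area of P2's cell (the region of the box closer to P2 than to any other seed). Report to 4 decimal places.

1. box [0,12]×[0,72]: [(0, 0) (12, 0) (12, 72) (0, 72)]
2. ⊥bis P2·P0 via (2.56,38.56): [(0, 38.0784) (0, 0) (12, 0) (12, 40.3358)]  |A|=470.4855
3. ⊥bis P2·P1 via (4.41,34.13): [(0, 34.0911) (0, 0) (12, 0) (12, 34.1969)]  |A|=409.7283
4. canonical 4-gon: [(0, 34.0911) (0, 0) (12, 0) (12, 34.1969)]
5. shoelace: 409.7283

Area of P2's cell: 409.7283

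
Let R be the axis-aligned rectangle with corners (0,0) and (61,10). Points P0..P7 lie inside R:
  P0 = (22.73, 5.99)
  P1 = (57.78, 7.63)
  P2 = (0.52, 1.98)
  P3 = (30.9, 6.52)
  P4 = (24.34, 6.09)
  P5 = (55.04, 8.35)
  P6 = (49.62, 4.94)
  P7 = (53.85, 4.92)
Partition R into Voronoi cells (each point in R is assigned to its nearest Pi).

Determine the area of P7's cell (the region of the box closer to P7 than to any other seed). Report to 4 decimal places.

Area of P7's cell: 41.6302

1. box [0,61]×[0,10]: [(0, 0) (61, 0) (61, 10) (0, 10)]
2. ⊥bis P7·P0 via (38.29,5.455): [(38.1024, 0) (61, 0) (61, 10) (38.4463, 10)]  |A|=227.2564
3. ⊥bis P7·P1 via (55.815,6.275): [(38.1024, 0) (60.142, 0) (53.2464, 10) (38.4463, 10)]  |A|=184.1984
4. ⊥bis P7·P2 via (27.185,3.45): [(38.1024, 0) (60.142, 0) (53.2464, 10) (38.4463, 10)]  |A|=184.1984
5. ⊥bis P7·P3 via (42.375,5.72): [(41.9762, 0) (60.142, 0) (53.2464, 10) (42.6734, 10)]  |A|=143.6939
6. ⊥bis P7·P4 via (39.095,5.505): [(41.9762, 0) (60.142, 0) (53.2464, 10) (42.6734, 10)]  |A|=143.6939
7. ⊥bis P7·P5 via (54.445,6.635): [(41.9762, 0) (60.142, 0) (55.9195, 6.1234) (44.7459, 10) (42.6734, 10)]  |A|=127.2176
8. ⊥bis P7·P6 via (51.735,4.93): [(51.7117, 0) (60.142, 0) (55.9195, 6.1234) (51.7475, 7.5709)]  |A|=41.6302
9. canonical 4-gon: [(51.7117, 0) (60.142, 0) (55.9195, 6.1234) (51.7475, 7.5709)]
10. shoelace: 41.6302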